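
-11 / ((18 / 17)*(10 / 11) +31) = -2057 / 5977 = -0.34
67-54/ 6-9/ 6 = 113/ 2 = 56.50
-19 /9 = -2.11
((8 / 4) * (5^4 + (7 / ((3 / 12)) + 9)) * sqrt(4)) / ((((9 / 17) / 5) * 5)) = 45016 / 9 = 5001.78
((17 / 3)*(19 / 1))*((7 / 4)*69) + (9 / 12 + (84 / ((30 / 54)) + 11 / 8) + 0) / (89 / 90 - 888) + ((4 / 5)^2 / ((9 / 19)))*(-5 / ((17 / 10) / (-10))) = 13040.32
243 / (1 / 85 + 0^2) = 20655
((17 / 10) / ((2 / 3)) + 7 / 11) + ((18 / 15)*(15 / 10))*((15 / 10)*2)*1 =1889 / 220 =8.59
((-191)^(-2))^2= 1/1330863361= 0.00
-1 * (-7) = 7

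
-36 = -36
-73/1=-73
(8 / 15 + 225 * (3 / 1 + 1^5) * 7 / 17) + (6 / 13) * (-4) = 1224148 / 3315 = 369.28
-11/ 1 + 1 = -10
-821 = -821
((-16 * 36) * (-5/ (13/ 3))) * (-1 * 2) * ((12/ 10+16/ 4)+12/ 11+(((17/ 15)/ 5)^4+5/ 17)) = -4989169158656/ 569765625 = -8756.53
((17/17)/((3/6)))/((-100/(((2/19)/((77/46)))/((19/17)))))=-782/694925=-0.00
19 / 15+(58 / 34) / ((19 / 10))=10487 / 4845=2.16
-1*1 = -1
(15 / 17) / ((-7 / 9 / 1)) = -135 / 119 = -1.13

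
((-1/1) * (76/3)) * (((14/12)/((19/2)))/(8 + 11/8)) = -224/675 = -0.33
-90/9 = -10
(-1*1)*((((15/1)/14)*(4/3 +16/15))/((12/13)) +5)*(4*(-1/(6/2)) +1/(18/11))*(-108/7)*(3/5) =-12753/245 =-52.05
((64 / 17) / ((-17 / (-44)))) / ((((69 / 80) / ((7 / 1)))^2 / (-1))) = -883097600 / 1375929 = -641.82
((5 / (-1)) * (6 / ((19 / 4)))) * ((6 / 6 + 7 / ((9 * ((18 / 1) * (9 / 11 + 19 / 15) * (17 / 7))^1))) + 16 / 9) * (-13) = 228.77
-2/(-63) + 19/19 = 65/63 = 1.03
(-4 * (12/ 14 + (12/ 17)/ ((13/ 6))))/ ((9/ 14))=-4880/ 663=-7.36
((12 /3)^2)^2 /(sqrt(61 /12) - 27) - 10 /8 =-375211 /34748 - 512 * sqrt(183) /8687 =-11.60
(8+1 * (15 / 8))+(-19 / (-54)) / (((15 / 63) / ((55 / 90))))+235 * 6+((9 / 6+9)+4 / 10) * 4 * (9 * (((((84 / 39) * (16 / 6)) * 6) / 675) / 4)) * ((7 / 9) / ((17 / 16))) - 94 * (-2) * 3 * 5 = 4244.44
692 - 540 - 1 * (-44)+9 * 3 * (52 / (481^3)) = 1677830080 / 8560357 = 196.00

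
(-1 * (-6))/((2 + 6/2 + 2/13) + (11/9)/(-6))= 4212/3475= 1.21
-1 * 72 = -72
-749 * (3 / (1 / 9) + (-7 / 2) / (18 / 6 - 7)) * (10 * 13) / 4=-10856755 / 16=-678547.19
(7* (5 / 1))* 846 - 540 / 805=4767102 / 161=29609.33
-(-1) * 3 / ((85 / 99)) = 297 / 85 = 3.49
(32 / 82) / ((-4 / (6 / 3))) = -8 / 41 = -0.20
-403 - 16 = -419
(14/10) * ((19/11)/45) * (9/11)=133/3025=0.04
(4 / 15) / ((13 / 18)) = 24 / 65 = 0.37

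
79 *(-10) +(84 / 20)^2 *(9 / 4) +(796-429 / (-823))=3803187 / 82300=46.21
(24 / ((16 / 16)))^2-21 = 555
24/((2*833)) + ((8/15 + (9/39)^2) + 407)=860712676/2111655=407.60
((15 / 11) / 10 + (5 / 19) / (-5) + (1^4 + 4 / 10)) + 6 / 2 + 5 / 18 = 44782 / 9405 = 4.76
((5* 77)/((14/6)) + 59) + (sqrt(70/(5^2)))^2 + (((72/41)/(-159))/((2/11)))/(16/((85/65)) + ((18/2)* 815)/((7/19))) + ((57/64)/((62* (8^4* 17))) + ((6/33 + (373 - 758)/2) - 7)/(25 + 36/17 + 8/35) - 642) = -10153736113896041396446051/24033154548526447329280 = -422.49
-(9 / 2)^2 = -81 / 4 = -20.25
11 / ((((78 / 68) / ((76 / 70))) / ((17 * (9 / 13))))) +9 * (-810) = -42395538 / 5915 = -7167.46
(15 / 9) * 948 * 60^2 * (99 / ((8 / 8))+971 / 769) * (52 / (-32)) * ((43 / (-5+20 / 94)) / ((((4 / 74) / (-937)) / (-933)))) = 103527411419749872360 / 769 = 134626022652470575.24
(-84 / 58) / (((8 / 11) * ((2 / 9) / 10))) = -10395 / 116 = -89.61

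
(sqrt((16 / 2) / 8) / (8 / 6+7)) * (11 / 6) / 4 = 11 / 200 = 0.06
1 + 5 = 6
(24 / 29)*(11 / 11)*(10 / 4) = 2.07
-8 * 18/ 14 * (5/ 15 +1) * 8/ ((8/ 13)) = -178.29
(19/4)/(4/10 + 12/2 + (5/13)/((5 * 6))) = 3705/5002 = 0.74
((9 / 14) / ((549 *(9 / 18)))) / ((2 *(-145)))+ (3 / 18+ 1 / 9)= 154783 / 557235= 0.28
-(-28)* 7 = 196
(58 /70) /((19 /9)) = 0.39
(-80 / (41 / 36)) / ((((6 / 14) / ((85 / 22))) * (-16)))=17850 / 451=39.58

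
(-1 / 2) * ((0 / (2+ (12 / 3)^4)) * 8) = 0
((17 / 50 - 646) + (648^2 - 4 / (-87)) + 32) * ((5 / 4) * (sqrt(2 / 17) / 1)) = 1823913179 * sqrt(34) / 59160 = 179769.27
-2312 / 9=-256.89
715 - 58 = 657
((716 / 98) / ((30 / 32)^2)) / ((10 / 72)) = 366592 / 6125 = 59.85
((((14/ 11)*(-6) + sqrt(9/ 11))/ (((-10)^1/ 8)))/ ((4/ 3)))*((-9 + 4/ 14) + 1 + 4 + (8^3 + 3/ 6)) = 128214/ 55-64107*sqrt(11)/ 770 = 2055.04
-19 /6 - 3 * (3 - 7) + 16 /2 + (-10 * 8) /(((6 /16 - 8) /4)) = 21521 /366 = 58.80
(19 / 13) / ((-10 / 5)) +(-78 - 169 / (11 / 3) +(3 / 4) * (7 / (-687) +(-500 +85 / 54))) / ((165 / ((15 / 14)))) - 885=-46111672261 / 51871248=-888.96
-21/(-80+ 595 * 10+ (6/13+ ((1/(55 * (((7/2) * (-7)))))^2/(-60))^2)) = -3240262862352140625/905801833711596937513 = -0.00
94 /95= 0.99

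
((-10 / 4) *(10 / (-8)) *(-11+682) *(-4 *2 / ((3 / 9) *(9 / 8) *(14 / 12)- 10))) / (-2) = -134200 / 153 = -877.12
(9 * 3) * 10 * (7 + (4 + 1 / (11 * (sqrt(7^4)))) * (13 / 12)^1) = 3299265 / 1078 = 3060.54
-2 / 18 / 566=-1 / 5094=-0.00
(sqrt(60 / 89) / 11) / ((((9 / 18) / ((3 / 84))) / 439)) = 439 * sqrt(1335) / 6853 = 2.34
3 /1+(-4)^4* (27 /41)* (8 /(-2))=-27525 /41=-671.34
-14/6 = -7/3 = -2.33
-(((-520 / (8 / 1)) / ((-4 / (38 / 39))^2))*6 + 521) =-38833 / 78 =-497.86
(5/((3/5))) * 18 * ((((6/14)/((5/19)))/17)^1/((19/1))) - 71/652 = 50231/77588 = 0.65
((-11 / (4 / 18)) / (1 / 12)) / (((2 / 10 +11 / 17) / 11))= -30855 / 4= -7713.75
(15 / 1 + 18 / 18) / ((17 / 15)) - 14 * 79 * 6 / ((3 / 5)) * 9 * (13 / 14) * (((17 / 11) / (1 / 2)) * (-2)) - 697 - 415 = 106643776 / 187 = 570287.57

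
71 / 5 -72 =-289 / 5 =-57.80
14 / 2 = 7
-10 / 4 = -2.50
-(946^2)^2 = -800874647056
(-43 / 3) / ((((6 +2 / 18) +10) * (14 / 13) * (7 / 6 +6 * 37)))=-387 / 104545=-0.00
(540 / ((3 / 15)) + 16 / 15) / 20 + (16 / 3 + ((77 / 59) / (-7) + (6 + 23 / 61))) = 146.58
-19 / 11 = -1.73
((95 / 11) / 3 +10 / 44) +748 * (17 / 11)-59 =72607 / 66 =1100.11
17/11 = 1.55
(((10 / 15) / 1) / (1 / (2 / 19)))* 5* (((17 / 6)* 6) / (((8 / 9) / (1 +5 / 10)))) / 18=0.56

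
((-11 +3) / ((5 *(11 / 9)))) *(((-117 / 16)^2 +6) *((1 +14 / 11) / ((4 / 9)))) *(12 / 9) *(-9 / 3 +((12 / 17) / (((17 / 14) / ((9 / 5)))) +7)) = -749389725 / 279752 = -2678.76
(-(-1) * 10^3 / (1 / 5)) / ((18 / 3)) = 2500 / 3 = 833.33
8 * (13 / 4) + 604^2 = 364842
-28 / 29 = -0.97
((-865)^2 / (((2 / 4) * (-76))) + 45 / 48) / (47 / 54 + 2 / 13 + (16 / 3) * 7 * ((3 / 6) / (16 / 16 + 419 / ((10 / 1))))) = -23110073415 / 1712888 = -13491.88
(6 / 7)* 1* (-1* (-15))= 90 / 7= 12.86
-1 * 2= -2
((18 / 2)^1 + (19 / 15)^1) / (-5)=-154 / 75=-2.05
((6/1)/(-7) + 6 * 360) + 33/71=1073325/497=2159.61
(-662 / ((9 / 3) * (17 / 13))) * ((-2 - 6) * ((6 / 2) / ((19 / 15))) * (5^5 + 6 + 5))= 3238609920 / 323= 10026656.10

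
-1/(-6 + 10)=-1/4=-0.25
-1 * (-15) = 15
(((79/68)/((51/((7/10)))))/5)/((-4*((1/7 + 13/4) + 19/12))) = -3871/24160400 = -0.00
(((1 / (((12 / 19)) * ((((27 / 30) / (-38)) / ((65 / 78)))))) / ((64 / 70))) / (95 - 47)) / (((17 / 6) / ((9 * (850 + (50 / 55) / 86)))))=-126999123125 / 37052928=-3427.51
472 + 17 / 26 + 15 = 12679 / 26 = 487.65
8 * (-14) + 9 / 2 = -215 / 2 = -107.50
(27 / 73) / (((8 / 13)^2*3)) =1521 / 4672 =0.33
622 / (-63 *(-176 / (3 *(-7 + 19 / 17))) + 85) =-15550 / 13583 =-1.14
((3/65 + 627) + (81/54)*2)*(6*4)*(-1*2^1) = -1965744/65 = -30242.22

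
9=9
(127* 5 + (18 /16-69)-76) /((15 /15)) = 3929 /8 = 491.12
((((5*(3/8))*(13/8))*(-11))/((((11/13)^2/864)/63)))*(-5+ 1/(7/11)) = 96096780/11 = 8736070.91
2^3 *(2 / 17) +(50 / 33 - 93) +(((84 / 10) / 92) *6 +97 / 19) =-104057603 / 1225785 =-84.89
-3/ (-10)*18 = 27/ 5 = 5.40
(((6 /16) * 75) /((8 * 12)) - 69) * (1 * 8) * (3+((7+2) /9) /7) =-193479 /112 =-1727.49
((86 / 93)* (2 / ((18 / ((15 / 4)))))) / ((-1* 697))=-215 / 388926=-0.00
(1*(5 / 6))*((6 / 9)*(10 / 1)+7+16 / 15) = 12.28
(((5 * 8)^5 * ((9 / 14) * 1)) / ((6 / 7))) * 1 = 76800000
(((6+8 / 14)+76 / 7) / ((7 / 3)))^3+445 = 101381701 / 117649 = 861.73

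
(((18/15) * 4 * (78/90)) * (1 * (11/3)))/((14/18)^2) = 30888/1225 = 25.21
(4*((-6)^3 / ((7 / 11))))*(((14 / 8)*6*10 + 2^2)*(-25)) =25898400 / 7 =3699771.43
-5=-5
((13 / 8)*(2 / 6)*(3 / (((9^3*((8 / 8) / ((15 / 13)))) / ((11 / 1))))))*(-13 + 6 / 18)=-1045 / 2916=-0.36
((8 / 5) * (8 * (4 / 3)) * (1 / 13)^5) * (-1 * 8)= -2048 / 5569395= -0.00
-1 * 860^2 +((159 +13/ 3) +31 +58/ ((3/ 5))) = -739309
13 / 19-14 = -253 / 19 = -13.32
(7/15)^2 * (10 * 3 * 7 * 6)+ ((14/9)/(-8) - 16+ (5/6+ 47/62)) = 1449667/5580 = 259.80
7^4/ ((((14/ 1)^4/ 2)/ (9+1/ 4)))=37/ 32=1.16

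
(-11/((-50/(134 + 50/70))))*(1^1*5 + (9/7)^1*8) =1109911/2450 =453.02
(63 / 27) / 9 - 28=-749 / 27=-27.74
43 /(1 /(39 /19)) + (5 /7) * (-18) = 10029 /133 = 75.41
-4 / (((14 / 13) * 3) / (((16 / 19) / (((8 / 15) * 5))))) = -52 / 133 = -0.39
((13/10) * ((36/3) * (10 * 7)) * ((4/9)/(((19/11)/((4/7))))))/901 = 9152/51357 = 0.18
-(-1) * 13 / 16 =13 / 16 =0.81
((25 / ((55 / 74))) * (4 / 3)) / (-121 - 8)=-1480 / 4257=-0.35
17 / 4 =4.25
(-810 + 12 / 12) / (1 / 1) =-809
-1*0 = 0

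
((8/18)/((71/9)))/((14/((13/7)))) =26/3479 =0.01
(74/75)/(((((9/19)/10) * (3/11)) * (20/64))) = 244.40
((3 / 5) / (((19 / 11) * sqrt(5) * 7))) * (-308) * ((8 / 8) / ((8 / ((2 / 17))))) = -0.10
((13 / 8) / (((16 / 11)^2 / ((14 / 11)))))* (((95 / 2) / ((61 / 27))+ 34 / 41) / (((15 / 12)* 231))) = 1421069 / 19207680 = 0.07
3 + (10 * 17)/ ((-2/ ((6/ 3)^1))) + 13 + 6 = -148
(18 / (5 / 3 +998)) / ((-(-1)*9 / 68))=408 / 2999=0.14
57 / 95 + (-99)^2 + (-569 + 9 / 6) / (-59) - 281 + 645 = 6003379 / 590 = 10175.22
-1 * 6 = -6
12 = 12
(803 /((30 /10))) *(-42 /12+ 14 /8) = -5621 /12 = -468.42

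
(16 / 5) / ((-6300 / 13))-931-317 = -9828052 / 7875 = -1248.01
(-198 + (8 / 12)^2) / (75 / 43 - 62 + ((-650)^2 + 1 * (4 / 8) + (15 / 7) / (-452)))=-241900456 / 517264555113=-0.00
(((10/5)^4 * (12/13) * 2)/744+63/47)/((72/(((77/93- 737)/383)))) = -223714678/6071935311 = -0.04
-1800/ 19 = -94.74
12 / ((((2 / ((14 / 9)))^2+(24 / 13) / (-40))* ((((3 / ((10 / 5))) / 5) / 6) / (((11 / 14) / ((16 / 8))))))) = 58.68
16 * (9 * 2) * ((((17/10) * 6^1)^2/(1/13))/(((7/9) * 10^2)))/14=10955412/30625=357.73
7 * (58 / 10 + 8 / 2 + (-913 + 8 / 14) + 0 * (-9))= -31592 / 5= -6318.40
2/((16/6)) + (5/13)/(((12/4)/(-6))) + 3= 155/52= 2.98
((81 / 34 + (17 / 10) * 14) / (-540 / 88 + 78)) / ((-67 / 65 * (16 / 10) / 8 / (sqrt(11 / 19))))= -3182465 * sqrt(209) / 34214421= -1.34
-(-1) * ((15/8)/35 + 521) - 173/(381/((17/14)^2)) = 77720399/149352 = 520.38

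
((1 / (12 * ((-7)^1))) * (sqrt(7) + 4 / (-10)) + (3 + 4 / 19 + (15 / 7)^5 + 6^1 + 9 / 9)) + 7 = 597766039 / 9579990 - sqrt(7) / 84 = 62.37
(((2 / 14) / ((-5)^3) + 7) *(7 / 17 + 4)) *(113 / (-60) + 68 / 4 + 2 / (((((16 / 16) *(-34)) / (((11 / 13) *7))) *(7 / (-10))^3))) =498.13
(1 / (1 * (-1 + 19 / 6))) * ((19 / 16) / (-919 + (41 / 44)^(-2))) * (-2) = 31939 / 26743652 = 0.00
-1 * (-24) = 24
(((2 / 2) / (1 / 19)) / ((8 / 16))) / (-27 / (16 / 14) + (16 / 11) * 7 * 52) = 3344 / 44513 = 0.08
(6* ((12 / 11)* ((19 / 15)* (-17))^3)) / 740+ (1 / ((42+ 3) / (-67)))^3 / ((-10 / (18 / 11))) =-1808578187 / 20604375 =-87.78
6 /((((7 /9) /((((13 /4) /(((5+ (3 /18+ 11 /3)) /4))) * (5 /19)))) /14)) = 42120 /1007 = 41.83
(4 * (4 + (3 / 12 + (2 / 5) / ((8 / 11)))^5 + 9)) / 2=83298 / 3125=26.66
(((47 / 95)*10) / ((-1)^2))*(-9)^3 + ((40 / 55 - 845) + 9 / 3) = -929612 / 209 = -4447.90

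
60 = 60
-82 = -82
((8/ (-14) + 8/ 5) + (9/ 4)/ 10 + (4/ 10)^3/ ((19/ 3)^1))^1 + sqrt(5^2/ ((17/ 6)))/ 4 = 2.01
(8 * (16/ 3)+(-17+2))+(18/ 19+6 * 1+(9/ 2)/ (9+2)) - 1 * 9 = 32633/ 1254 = 26.02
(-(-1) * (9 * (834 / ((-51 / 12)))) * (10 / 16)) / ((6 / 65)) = -406575 / 34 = -11958.09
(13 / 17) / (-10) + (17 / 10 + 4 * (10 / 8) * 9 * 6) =23088 / 85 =271.62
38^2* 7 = 10108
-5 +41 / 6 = 11 / 6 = 1.83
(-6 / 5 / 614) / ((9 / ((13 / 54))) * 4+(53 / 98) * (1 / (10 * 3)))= -22932 / 1754827043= -0.00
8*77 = 616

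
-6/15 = -2/5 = -0.40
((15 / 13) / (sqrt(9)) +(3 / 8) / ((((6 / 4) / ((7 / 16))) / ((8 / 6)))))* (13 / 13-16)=-1655 / 208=-7.96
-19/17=-1.12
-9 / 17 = -0.53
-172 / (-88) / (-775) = -43 / 17050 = -0.00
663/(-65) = -51/5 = -10.20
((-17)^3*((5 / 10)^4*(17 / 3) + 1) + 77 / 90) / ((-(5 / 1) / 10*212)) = 4789559 / 76320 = 62.76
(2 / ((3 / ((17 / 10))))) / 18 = 17 / 270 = 0.06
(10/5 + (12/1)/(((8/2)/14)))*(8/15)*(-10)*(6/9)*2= -2816/9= -312.89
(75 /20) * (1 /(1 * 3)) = 5 /4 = 1.25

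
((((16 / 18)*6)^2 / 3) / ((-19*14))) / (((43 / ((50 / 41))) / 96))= -204800 / 2110311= -0.10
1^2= 1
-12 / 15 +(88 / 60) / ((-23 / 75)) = -642 / 115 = -5.58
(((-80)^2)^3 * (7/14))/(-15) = -26214400000/3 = -8738133333.33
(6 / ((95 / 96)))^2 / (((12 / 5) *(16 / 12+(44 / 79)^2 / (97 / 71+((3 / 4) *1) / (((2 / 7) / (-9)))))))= 1636173312768 / 140934809735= 11.61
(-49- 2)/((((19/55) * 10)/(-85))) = 47685/38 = 1254.87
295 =295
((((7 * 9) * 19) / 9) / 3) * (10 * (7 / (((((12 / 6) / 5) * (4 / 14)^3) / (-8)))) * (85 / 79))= -2863217.83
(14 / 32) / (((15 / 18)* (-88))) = -21 / 3520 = -0.01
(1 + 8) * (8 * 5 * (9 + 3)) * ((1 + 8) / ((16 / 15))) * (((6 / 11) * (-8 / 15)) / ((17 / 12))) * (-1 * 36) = 50388480 / 187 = 269457.11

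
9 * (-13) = -117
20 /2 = 10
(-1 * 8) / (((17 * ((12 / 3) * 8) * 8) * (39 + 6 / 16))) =-1 / 21420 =-0.00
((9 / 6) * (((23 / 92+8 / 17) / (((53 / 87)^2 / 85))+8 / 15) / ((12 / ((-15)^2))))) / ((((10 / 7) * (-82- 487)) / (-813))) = 476438506299 / 102292544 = 4657.61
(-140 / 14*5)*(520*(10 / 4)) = -65000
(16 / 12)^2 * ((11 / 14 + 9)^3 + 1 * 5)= 1723382 / 1029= 1674.81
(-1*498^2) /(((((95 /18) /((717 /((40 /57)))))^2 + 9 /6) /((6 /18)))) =-61963118381016 /1124332643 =-55111.02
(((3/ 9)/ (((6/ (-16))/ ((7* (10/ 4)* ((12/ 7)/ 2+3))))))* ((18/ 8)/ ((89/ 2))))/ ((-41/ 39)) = 10530/ 3649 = 2.89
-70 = -70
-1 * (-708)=708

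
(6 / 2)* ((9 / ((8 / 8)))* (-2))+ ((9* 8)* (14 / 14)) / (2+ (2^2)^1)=-42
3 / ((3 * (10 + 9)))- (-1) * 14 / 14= 20 / 19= 1.05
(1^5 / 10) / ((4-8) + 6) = 1 / 20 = 0.05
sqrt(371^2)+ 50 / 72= 13381 / 36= 371.69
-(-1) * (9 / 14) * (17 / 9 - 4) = -1.36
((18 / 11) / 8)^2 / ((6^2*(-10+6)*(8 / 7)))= -0.00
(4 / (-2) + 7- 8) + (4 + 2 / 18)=10 / 9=1.11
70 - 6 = 64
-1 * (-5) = 5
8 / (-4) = -2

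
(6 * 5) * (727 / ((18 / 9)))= 10905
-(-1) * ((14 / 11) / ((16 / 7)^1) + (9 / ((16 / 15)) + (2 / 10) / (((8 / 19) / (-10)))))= 747 / 176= 4.24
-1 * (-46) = 46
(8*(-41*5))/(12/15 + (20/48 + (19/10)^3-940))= 4920000/2795773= 1.76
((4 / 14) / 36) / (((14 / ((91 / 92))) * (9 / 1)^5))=13 / 1368992016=0.00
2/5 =0.40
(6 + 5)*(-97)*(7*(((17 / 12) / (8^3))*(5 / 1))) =-634865 / 6144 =-103.33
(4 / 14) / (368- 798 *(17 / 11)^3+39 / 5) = -13310 / 119713447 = -0.00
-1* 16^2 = -256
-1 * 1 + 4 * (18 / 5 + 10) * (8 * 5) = 2175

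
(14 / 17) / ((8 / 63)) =441 / 68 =6.49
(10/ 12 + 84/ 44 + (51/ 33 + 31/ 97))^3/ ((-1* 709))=-25664543546473/ 186034394296872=-0.14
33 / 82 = 0.40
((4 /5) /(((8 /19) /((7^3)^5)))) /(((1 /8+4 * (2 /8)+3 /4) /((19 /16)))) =1713869705089423 /300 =5712899016964.74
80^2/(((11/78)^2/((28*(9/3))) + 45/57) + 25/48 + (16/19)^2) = 147592972800/46576769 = 3168.81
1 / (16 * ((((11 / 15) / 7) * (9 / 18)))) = 105 / 88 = 1.19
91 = 91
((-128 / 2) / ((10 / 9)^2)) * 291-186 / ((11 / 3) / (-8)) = -4036896 / 275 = -14679.62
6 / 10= 3 / 5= 0.60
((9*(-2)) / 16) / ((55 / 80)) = -18 / 11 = -1.64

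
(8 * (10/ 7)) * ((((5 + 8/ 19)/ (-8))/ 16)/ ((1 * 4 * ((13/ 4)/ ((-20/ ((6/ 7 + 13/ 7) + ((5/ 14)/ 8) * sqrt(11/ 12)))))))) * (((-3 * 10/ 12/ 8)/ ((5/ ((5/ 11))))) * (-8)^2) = -79104000/ 158546531 + 4120000 * sqrt(33)/ 3012384089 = -0.49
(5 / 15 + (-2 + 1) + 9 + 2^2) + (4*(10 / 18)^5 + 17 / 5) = 4707688 / 295245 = 15.95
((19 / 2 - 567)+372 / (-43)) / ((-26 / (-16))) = -348.40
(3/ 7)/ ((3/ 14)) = 2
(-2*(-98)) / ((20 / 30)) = 294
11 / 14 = 0.79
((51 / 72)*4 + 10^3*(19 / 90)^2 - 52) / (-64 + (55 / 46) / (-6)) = 34270 / 478413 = 0.07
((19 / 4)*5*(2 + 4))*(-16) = -2280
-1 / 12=-0.08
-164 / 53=-3.09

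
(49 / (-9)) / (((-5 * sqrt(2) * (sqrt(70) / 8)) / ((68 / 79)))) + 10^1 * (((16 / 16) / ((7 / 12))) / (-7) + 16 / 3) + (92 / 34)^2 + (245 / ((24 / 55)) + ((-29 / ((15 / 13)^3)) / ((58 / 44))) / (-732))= 1904 * sqrt(35) / 17775 + 43358983815173 / 69969501000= 620.32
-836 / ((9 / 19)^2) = -3725.88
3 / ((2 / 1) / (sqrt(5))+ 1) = 15 - 6 * sqrt(5) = 1.58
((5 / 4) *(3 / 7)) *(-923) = -13845 / 28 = -494.46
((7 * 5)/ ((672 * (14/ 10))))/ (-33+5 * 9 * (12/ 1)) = 25/ 340704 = 0.00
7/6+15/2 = 26/3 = 8.67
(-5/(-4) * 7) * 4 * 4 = 140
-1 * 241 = -241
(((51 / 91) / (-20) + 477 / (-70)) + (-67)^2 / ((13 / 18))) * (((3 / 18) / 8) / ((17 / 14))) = 106.52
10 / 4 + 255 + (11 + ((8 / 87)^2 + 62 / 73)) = 297660269 / 1105074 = 269.36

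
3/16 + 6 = 99/16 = 6.19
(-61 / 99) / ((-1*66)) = 61 / 6534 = 0.01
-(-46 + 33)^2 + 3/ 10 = -1687/ 10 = -168.70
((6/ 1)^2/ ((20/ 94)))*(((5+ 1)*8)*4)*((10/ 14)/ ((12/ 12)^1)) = 162432/ 7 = 23204.57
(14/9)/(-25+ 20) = -14/45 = -0.31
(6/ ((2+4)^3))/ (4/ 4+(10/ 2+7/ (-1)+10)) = 1/ 324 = 0.00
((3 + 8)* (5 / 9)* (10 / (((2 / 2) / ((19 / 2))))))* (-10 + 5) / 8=-26125 / 72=-362.85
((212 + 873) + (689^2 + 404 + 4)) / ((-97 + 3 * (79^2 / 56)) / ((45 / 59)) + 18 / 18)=1200059280 / 786689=1525.46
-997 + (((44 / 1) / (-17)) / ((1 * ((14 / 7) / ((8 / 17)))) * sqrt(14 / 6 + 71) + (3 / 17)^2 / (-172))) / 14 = -68524569938106739 / 68730762223039 - 27179737904 * sqrt(165) / 68730762223039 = -997.01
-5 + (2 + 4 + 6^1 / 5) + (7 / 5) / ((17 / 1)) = 194 / 85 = 2.28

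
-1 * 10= -10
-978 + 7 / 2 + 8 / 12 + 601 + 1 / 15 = -11183 / 30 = -372.77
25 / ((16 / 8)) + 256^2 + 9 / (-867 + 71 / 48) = 5446424001 / 83090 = 65548.49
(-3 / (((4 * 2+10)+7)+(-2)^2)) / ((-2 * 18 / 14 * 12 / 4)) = 7 / 522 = 0.01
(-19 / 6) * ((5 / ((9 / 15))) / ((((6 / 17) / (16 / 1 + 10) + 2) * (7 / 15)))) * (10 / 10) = -104975 / 3738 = -28.08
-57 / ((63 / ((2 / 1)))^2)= -76 / 1323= -0.06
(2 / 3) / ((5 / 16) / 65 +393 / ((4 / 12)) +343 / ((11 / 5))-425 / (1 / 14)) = -4576 / 31677951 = -0.00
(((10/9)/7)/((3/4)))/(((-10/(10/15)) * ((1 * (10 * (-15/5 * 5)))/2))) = 8/42525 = 0.00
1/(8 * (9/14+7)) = 7/428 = 0.02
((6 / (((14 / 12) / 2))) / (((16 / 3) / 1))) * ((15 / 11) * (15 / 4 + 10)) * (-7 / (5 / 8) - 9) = -40905 / 56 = -730.45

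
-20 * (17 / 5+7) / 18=-104 / 9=-11.56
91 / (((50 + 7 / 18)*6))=0.30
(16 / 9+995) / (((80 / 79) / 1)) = 708709 / 720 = 984.32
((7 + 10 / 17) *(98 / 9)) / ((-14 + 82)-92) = -2107 / 612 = -3.44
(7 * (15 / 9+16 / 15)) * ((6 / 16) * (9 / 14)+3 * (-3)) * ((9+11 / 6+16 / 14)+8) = -3749491 / 1120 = -3347.76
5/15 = 1/3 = 0.33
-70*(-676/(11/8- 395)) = -120.22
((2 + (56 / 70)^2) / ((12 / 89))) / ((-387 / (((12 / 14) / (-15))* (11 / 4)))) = 10769 / 1354500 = 0.01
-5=-5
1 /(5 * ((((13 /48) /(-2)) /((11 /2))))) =-528 /65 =-8.12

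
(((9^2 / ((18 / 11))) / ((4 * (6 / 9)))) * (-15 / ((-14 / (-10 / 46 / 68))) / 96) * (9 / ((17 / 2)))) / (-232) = 66825 / 22107602944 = 0.00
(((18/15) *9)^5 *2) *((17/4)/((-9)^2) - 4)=-3625136208/3125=-1160043.59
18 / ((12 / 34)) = 51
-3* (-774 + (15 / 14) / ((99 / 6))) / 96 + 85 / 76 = 1184627 / 46816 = 25.30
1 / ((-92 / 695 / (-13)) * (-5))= -1807 / 92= -19.64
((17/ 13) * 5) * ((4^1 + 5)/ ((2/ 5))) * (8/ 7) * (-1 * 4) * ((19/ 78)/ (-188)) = 48450/ 55601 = 0.87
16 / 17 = 0.94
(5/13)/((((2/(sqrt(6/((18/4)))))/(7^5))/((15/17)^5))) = 21271359375*sqrt(3)/18458141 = 1996.03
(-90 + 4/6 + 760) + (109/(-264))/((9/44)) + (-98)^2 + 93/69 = 10274.00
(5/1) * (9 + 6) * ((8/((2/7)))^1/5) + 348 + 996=1764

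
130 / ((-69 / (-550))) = 71500 / 69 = 1036.23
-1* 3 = -3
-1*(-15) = 15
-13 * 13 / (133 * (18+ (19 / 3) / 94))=-47658 / 677635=-0.07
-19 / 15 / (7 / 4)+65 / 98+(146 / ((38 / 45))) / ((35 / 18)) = 88.86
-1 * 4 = -4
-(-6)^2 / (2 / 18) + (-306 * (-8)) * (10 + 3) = 31500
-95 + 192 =97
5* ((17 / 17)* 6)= 30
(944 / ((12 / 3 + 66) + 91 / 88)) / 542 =41536 / 1694021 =0.02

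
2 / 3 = 0.67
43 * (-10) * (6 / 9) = -860 / 3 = -286.67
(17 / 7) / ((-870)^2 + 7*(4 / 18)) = 153 / 47684798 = 0.00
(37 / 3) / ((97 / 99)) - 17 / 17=1124 / 97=11.59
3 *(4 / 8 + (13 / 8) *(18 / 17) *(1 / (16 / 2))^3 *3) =53277 / 34816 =1.53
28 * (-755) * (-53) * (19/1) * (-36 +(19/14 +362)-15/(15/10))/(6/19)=21393659615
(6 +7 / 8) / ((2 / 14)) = 385 / 8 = 48.12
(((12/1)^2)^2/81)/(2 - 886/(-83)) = 5312/263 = 20.20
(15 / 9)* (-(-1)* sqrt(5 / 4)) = 1.86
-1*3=-3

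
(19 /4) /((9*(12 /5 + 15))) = 95 /3132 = 0.03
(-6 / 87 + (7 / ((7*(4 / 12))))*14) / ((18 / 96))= 19456 / 87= 223.63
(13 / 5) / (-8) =-0.32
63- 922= -859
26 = 26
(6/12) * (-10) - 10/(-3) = -5/3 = -1.67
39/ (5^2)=39/ 25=1.56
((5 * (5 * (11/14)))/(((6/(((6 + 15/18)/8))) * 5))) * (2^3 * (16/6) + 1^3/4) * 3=83435/2304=36.21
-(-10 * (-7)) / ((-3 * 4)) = 35 / 6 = 5.83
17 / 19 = 0.89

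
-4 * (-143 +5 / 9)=5128 / 9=569.78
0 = 0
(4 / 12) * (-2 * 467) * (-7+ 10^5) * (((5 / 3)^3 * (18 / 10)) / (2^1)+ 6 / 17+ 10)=-23052619537 / 51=-452012147.78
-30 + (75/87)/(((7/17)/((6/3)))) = -25.81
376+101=477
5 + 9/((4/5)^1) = 65/4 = 16.25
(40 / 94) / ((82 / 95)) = 950 / 1927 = 0.49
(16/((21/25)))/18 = 200/189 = 1.06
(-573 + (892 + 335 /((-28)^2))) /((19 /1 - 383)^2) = 250431 /103876864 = 0.00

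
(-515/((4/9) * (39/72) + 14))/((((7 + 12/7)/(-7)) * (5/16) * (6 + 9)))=1453536/234545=6.20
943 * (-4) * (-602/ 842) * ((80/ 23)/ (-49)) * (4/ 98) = -1128320/ 144403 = -7.81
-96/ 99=-32/ 33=-0.97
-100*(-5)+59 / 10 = 5059 / 10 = 505.90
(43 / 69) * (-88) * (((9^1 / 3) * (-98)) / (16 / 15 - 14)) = -2781240 / 2231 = -1246.63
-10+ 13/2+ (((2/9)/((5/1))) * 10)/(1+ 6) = -433/126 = -3.44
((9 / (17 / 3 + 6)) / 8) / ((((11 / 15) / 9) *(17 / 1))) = 729 / 10472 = 0.07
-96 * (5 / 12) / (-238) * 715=14300 / 119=120.17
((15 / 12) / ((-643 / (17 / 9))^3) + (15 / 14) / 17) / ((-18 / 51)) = -5814086428855 / 32558900371704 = -0.18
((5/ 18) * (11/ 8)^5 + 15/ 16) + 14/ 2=5486983/ 589824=9.30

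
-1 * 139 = -139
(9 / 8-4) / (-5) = 23 / 40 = 0.58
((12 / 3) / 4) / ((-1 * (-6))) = 1 / 6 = 0.17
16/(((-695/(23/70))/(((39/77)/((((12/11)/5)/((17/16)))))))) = -5083/272440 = -0.02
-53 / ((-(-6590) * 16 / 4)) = -53 / 26360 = -0.00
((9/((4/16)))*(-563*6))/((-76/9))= 14400.95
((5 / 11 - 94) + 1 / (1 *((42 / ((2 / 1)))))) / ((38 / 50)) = -539950 / 4389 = -123.02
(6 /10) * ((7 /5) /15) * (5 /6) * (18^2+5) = 2303 /150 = 15.35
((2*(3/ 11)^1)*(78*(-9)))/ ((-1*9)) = 468/ 11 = 42.55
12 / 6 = 2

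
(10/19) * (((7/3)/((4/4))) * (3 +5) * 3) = 560/19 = 29.47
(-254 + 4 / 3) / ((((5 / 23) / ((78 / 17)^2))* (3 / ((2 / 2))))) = -11785384 / 1445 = -8155.98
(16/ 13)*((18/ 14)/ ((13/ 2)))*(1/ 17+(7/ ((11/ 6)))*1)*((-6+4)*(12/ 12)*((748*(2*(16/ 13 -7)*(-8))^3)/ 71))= -2886451200000000/ 184532621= -15641956.33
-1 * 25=-25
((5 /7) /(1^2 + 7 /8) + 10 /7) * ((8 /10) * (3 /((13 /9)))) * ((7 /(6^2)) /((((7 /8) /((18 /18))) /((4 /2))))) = 608 /455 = 1.34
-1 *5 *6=-30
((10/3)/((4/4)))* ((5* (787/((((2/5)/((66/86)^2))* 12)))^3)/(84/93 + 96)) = 752895208021628615625/4861279897394176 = 154875.92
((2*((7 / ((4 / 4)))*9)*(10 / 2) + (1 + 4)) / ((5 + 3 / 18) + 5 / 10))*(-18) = -34290 / 17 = -2017.06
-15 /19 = -0.79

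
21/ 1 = 21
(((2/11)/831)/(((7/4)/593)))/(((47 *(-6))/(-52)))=123344/9022167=0.01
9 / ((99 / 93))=93 / 11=8.45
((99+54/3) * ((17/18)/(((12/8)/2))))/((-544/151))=-1963/48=-40.90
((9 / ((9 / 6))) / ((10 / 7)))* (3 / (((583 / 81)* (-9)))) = -567 / 2915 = -0.19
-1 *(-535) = 535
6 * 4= 24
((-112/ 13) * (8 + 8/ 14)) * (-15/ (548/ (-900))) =-3240000/ 1781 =-1819.20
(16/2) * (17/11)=12.36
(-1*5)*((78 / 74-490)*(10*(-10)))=-9045500 / 37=-244472.97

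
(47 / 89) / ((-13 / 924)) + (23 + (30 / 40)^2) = -258659 / 18512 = -13.97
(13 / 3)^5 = 371293 / 243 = 1527.95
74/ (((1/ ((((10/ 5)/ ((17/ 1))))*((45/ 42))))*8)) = 555/ 476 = 1.17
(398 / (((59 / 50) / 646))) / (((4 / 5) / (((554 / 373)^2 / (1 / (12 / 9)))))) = 19727639732000 / 24625833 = 801095.33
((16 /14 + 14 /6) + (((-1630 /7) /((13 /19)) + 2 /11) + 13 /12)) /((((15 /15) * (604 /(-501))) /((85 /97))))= 57221279965 /234586352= 243.92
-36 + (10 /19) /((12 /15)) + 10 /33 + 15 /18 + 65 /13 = -6104 /209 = -29.21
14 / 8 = 7 / 4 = 1.75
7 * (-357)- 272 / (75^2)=-14057147 / 5625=-2499.05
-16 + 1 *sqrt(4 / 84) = -16 + sqrt(21) / 21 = -15.78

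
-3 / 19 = -0.16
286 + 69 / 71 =20375 / 71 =286.97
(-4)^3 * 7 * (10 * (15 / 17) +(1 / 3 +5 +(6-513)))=11260480 / 51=220793.73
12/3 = 4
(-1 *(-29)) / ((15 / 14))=406 / 15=27.07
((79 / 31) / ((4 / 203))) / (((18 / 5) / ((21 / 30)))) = 112259 / 4464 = 25.15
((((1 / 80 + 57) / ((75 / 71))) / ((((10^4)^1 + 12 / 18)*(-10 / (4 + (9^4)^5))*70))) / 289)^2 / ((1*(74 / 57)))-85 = 35340449291422690015589924006420701283506589094217 / 436158038830253734400000000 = 81026706251255570267291.88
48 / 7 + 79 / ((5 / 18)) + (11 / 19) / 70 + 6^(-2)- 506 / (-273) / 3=10094283 / 34580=291.91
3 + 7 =10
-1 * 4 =-4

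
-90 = -90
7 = 7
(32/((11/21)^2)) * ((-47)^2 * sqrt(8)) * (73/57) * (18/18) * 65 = 98611880640 * sqrt(2)/2299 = 60660399.74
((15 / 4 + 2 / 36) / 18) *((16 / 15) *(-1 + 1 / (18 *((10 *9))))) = -221803 / 984150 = -0.23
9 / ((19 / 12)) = 108 / 19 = 5.68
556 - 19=537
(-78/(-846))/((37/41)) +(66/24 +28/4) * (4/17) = 212524/88689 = 2.40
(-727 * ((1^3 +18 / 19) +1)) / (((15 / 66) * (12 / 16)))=-3582656 / 285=-12570.72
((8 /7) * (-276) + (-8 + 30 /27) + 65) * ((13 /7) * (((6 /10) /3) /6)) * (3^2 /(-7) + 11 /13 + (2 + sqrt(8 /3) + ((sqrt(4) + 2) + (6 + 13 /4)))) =-9710389 /41160 -210743 * sqrt(6) /19845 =-261.93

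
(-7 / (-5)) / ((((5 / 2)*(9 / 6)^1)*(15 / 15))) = 28 / 75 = 0.37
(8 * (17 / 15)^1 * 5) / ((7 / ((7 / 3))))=136 / 9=15.11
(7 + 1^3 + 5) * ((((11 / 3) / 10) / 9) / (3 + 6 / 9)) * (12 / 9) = 26 / 135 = 0.19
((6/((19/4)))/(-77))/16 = -3/2926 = -0.00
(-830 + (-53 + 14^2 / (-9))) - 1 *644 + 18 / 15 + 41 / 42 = -974359 / 630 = -1546.60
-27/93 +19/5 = 544/155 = 3.51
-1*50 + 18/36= -99/2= -49.50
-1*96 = -96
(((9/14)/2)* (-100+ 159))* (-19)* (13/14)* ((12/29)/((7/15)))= -5902065/19894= -296.68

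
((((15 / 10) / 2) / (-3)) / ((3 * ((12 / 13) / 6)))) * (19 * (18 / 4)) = -741 / 16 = -46.31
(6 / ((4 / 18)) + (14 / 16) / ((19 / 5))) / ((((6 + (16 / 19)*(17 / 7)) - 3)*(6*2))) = 28973 / 64416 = 0.45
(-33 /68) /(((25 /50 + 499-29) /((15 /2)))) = -495 /63988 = -0.01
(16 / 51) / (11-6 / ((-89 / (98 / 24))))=2848 / 102357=0.03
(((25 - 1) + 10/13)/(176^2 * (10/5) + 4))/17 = 161/6846138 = 0.00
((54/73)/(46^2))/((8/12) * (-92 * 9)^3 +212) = -27/29228601476504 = -0.00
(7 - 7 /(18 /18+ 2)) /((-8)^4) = 7 /6144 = 0.00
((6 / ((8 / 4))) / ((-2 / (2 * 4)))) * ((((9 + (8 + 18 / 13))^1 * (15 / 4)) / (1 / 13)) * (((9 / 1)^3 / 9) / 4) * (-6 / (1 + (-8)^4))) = 318.95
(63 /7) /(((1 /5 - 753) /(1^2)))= -45 /3764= -0.01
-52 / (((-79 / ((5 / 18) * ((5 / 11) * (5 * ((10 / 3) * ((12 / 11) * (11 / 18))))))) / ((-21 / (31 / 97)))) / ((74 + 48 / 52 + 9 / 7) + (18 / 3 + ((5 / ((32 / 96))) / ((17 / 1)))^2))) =-1058504740000 / 210205017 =-5035.58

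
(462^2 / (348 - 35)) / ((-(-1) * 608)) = 53361 / 47576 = 1.12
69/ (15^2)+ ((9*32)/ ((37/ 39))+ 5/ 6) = 563709/ 1850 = 304.71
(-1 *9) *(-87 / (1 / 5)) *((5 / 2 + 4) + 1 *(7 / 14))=27405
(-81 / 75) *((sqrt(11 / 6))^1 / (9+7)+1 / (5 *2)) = -27 / 250 - 9 *sqrt(66) / 800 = -0.20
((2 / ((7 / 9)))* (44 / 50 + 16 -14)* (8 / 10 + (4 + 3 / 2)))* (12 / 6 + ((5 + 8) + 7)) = 128304 / 125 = 1026.43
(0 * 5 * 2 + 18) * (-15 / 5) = -54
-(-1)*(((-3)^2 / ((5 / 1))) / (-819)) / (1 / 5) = -1 / 91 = -0.01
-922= -922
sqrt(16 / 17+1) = sqrt(561) / 17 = 1.39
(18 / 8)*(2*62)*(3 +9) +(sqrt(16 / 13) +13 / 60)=4*sqrt(13) / 13 +200893 / 60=3349.33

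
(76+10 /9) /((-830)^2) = 347 /3100050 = 0.00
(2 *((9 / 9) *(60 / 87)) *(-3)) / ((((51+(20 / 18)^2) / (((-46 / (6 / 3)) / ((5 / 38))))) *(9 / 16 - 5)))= -27184896 / 8711629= -3.12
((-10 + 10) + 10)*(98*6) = 5880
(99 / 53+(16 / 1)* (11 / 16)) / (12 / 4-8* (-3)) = 682 / 1431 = 0.48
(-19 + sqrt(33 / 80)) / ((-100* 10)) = 19 / 1000 - sqrt(165) / 20000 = 0.02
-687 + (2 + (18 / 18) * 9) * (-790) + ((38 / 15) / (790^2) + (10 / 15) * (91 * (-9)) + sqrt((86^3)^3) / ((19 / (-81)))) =-4430766096 * sqrt(86) / 19 - 46447082231 / 4680750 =-2162601208.11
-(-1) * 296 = 296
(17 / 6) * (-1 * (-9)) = 51 / 2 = 25.50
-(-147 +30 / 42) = 1024 / 7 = 146.29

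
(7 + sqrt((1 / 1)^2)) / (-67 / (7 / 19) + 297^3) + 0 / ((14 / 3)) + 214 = 19622220494 / 91692619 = 214.00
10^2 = 100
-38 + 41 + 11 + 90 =104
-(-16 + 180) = -164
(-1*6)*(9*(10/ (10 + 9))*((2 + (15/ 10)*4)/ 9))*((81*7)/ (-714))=6480/ 323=20.06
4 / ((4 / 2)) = 2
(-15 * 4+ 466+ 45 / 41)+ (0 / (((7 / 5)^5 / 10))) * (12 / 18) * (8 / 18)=407.10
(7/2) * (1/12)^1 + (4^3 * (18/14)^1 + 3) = 14377/168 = 85.58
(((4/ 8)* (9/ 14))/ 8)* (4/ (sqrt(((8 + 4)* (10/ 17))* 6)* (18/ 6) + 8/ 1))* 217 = -4743/ 5392 + 2511* sqrt(85)/ 10784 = 1.27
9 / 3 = 3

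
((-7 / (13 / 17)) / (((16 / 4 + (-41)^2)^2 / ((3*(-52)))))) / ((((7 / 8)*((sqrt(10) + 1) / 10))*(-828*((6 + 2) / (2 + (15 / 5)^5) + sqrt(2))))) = -13328 / (7836261*(1 + sqrt(10))*(8 + 245*sqrt(2))) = -0.00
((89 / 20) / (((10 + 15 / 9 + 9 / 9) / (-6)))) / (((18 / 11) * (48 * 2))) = -979 / 72960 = -0.01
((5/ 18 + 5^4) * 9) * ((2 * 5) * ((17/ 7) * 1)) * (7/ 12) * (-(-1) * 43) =41137025/ 12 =3428085.42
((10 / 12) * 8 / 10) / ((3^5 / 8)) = 16 / 729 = 0.02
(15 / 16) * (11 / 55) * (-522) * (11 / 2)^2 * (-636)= 15064137 / 8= 1883017.12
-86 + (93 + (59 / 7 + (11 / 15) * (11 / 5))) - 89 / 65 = 106966 / 6825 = 15.67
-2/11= -0.18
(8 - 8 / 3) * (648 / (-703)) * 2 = -6912 / 703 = -9.83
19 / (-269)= -19 / 269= -0.07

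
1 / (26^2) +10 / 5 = 1353 / 676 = 2.00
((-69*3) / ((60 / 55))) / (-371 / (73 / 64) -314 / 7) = 387849 / 756520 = 0.51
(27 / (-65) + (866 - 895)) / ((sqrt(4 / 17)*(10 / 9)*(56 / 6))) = -5.85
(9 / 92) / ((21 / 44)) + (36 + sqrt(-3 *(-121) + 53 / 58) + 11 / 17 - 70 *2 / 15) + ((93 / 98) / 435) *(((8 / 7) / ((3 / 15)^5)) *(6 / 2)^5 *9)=17086.15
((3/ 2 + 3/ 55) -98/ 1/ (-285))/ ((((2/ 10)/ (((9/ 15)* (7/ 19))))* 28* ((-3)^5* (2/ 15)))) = -11903/ 5146416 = -0.00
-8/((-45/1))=8/45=0.18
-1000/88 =-125/11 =-11.36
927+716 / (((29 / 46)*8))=31000 / 29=1068.97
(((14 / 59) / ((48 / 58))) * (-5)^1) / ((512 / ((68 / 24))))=-17255 / 2174976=-0.01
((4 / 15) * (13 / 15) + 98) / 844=0.12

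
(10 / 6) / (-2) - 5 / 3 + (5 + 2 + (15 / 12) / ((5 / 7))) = 25 / 4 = 6.25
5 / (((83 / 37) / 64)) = 11840 / 83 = 142.65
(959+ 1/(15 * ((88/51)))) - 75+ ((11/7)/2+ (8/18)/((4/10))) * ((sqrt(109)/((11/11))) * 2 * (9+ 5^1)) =478 * sqrt(109)/9+ 388977/440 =1438.53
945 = 945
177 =177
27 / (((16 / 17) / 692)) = 19851.75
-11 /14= -0.79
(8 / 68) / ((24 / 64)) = 16 / 51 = 0.31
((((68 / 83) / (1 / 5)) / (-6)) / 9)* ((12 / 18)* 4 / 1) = -1360 / 6723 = -0.20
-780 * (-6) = 4680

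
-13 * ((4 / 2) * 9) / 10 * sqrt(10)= -117 * sqrt(10) / 5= -74.00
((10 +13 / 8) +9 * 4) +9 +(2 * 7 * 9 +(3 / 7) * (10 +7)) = 10635 / 56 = 189.91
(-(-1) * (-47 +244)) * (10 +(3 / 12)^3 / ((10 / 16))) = 78997 / 40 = 1974.92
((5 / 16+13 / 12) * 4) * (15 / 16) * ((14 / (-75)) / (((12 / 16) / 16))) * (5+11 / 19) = -99428 / 855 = -116.29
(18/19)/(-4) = -9/38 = -0.24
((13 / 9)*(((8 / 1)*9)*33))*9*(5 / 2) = 77220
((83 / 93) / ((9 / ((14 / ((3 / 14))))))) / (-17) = -0.38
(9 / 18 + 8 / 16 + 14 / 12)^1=13 / 6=2.17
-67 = -67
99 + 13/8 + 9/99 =8863/88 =100.72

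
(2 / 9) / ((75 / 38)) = 76 / 675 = 0.11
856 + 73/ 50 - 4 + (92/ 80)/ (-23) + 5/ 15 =256123/ 300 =853.74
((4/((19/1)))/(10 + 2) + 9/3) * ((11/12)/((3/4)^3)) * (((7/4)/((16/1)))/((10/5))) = 0.36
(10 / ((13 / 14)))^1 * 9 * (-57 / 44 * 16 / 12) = -167.41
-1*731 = -731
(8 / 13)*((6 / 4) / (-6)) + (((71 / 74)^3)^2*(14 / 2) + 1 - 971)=-2059315128262901 / 2134684372288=-964.69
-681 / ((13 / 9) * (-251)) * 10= 61290 / 3263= 18.78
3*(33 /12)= 33 /4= 8.25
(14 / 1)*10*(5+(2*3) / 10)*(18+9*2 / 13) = 197568 / 13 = 15197.54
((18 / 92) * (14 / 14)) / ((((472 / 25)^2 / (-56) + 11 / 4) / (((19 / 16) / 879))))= -83125 / 1136950168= -0.00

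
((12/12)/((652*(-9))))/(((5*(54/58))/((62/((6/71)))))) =-63829/2376540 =-0.03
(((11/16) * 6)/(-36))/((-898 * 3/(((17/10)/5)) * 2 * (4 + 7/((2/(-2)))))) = -187/77587200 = -0.00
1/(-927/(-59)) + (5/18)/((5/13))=1457/1854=0.79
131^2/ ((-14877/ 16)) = -274576/ 14877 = -18.46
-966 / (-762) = 161 / 127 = 1.27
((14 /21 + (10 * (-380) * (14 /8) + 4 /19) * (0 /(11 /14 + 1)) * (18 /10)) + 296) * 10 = 8900 /3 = 2966.67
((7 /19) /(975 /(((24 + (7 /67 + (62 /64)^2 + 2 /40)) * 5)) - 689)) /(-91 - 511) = 8607887 /9581680154462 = 0.00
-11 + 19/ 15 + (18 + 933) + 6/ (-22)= 155264/ 165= 940.99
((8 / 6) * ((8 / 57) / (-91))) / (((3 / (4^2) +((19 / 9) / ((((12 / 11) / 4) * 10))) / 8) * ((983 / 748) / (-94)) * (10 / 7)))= 26999808 / 74539907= 0.36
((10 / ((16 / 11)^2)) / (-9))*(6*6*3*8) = -1815 / 4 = -453.75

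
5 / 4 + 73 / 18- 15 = -349 / 36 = -9.69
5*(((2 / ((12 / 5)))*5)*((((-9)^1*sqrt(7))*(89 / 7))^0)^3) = 125 / 6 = 20.83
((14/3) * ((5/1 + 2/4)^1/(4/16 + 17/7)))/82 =1078/9225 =0.12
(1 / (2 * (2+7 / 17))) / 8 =17 / 656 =0.03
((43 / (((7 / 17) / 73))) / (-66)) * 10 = -266815 / 231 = -1155.04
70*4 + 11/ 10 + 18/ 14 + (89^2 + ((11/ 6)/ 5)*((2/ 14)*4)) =344551/ 42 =8203.60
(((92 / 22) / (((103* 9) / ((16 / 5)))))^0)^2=1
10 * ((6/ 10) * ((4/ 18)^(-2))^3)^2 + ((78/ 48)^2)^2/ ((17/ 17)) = 5083731799463/ 20480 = 248229091.77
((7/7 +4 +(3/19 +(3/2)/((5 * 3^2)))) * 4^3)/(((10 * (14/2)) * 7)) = 47344/69825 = 0.68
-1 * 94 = -94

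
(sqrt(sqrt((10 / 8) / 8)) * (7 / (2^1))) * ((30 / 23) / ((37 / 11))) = 1155 * 2^(3 / 4) * 5^(1 / 4) / 3404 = 0.85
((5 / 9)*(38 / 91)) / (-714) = -95 / 292383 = -0.00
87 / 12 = 29 / 4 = 7.25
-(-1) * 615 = 615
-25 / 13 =-1.92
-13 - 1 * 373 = -386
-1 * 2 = -2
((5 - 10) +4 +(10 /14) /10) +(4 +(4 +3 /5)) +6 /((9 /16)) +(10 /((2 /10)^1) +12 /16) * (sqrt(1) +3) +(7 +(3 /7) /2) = 23998 /105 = 228.55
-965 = -965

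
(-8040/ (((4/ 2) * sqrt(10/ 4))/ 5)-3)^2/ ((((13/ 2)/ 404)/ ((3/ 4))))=14616720 * sqrt(10)/ 13 + 97932029454/ 13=7536788583.16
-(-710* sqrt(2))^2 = -1008200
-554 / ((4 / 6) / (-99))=82269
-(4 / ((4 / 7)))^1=-7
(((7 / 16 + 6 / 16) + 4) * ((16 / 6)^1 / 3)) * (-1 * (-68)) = 2618 / 9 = 290.89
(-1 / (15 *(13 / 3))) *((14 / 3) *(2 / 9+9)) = -1162 / 1755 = -0.66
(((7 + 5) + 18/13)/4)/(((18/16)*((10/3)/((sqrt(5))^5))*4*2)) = 145*sqrt(5)/52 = 6.24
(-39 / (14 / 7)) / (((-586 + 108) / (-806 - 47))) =-33267 / 956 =-34.80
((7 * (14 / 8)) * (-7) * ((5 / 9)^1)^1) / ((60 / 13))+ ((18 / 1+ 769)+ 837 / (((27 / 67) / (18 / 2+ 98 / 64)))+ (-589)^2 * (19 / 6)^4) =90480892301 / 2592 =34907751.66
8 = 8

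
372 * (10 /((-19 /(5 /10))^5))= -465 /9904396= -0.00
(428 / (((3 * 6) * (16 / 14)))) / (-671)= -749 / 24156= -0.03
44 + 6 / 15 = 222 / 5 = 44.40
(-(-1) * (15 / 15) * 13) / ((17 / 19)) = 14.53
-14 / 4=-3.50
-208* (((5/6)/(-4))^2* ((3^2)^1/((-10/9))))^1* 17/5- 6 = 1941/8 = 242.62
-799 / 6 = -133.17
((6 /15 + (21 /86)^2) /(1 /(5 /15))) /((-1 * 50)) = -16997 /5547000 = -0.00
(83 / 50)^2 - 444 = -441.24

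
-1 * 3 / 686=-3 / 686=-0.00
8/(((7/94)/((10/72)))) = 940/63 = 14.92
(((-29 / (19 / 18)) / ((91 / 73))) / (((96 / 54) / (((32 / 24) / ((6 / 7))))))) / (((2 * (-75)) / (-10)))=-6351 / 4940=-1.29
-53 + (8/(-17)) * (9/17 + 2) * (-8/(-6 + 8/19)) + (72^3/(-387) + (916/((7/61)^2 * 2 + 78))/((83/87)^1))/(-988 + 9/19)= -53.74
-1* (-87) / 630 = 29 / 210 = 0.14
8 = 8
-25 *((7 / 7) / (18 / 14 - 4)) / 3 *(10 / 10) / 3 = 175 / 171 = 1.02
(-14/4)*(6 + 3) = -63/2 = -31.50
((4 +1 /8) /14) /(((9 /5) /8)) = 55 /42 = 1.31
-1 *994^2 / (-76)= 247009 / 19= 13000.47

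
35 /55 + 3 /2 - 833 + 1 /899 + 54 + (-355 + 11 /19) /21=-894819295 /1127346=-793.74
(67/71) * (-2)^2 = 268/71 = 3.77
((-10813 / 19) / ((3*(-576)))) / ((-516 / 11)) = -118943 / 16941312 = -0.01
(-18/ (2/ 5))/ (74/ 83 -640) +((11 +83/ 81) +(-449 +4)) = -206674859/ 477414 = -432.90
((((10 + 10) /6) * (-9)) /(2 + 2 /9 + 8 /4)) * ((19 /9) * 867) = -13005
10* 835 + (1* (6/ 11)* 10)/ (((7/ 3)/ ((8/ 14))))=4501370/ 539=8351.34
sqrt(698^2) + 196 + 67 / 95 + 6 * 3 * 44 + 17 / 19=8438 / 5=1687.60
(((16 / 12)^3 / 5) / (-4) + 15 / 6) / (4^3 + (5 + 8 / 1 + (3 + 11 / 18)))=643 / 21765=0.03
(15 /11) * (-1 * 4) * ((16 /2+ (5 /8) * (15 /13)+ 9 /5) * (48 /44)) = -98478 /1573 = -62.61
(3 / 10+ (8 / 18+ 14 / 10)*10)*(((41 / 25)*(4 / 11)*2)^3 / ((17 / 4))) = 119060200448 / 15909609375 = 7.48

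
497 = 497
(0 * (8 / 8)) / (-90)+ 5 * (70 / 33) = 350 / 33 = 10.61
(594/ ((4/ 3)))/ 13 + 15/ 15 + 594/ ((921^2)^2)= 24436786377323/ 692864172078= 35.27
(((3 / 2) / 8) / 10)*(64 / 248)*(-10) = -3 / 62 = -0.05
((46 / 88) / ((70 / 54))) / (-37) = -621 / 56980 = -0.01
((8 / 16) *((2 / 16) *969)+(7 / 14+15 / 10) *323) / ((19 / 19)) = 11305 / 16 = 706.56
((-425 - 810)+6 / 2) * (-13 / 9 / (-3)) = -16016 / 27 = -593.19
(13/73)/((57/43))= 559/4161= 0.13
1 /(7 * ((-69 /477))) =-159 /161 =-0.99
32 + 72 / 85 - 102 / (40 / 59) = -7997 / 68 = -117.60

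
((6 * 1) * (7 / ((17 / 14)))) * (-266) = -156408 / 17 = -9200.47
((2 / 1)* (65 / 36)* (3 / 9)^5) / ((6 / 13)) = 845 / 26244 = 0.03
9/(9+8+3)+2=49/20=2.45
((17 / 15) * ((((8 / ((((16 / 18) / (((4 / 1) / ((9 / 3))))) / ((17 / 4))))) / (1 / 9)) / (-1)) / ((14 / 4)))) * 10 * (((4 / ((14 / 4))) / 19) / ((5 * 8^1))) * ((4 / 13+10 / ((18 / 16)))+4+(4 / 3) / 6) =-362984 / 12103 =-29.99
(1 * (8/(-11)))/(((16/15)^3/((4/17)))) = -3375/23936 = -0.14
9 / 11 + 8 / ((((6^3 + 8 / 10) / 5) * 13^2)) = 412741 / 503789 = 0.82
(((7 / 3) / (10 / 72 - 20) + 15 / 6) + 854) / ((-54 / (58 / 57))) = -11838061 / 733590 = -16.14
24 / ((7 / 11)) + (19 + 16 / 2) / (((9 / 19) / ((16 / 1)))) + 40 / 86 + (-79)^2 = 2164545 / 301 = 7191.18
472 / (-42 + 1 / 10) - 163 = -73017 / 419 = -174.26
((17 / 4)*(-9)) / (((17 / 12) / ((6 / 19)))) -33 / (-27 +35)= -1923 / 152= -12.65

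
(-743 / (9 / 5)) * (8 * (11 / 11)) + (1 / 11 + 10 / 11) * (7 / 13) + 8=-385361 / 117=-3293.68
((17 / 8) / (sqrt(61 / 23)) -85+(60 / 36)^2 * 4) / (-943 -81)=665 / 9216 -17 * sqrt(1403) / 499712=0.07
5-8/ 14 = 31/ 7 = 4.43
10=10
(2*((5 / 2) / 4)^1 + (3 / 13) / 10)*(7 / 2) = 2317 / 520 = 4.46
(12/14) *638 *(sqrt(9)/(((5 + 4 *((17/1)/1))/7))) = 157.32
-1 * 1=-1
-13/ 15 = -0.87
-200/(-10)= 20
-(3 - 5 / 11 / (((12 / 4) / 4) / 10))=101 / 33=3.06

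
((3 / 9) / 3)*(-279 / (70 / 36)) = -558 / 35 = -15.94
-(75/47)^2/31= -5625/68479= -0.08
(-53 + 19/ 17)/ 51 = -1.02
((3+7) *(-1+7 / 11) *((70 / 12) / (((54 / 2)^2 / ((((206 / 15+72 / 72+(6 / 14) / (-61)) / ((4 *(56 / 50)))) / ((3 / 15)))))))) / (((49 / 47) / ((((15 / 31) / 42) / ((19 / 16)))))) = -27707087500 / 6225869493459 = -0.00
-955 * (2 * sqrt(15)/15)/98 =-191 * sqrt(15)/147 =-5.03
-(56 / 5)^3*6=-1053696 / 125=-8429.57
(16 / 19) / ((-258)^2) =4 / 316179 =0.00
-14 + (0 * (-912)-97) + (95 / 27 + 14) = -2524 / 27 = -93.48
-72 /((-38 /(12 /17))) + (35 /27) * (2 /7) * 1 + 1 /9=15863 /8721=1.82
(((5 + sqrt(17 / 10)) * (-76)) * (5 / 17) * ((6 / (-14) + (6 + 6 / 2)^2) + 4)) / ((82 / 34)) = -4941.16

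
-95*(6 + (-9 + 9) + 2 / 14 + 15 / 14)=-9595 / 14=-685.36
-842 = -842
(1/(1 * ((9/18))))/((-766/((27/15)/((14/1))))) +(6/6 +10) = 294901/26810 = 11.00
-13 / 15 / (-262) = 13 / 3930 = 0.00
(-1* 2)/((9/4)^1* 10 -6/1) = -4/33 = -0.12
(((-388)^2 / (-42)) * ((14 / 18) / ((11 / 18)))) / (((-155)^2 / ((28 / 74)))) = -2107616 / 29334525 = -0.07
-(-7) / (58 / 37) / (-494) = -0.01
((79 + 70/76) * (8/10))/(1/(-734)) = -4458316/95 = -46929.64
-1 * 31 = -31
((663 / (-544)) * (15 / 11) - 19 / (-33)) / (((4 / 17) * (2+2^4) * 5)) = -19499 / 380160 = -0.05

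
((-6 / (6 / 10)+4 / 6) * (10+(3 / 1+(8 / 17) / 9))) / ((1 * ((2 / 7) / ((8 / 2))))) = -782824 / 459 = -1705.50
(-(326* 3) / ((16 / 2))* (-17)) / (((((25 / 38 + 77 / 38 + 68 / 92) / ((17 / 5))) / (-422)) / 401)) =-307373233191 / 880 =-349287764.99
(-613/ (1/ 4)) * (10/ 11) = -24520/ 11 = -2229.09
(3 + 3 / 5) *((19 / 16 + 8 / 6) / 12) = 121 / 160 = 0.76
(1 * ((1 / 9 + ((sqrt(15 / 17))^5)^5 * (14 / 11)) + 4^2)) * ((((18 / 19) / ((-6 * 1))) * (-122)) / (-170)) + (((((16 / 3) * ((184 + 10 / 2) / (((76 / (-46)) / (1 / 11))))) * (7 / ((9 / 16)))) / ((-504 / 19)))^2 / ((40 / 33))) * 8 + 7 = 2145837578 / 479655 -66482023535156250 * sqrt(255) / 35190965750914794161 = 4473.68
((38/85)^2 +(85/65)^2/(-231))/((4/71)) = 3854184661/1128227100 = 3.42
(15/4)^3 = 3375/64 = 52.73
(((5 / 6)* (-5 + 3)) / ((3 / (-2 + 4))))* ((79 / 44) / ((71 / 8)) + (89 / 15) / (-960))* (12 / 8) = -0.33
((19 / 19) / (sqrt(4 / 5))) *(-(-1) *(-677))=-677 *sqrt(5) / 2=-756.91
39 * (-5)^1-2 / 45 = -8777 / 45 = -195.04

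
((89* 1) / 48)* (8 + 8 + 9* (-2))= -89 / 24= -3.71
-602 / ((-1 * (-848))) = -301 / 424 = -0.71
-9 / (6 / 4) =-6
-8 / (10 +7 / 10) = -80 / 107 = -0.75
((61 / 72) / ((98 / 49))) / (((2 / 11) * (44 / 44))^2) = 7381 / 576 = 12.81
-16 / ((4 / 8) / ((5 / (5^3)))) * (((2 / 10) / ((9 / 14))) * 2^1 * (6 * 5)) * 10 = -238.93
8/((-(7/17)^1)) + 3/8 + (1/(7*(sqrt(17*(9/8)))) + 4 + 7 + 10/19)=-8009/1064 + 2*sqrt(34)/357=-7.49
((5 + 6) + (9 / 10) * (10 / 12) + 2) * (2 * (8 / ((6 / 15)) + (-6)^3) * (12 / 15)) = -4312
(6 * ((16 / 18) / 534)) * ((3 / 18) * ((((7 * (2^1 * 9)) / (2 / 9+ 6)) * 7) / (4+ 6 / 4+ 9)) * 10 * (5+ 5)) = 4200 / 2581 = 1.63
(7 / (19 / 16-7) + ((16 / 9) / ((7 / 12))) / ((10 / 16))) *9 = 35856 / 1085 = 33.05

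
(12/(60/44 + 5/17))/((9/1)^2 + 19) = 561/7750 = 0.07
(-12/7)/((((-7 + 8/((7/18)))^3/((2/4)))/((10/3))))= -196/171475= -0.00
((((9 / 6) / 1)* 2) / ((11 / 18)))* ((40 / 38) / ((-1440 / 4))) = -3 / 209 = -0.01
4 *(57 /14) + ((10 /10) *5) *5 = 289 /7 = 41.29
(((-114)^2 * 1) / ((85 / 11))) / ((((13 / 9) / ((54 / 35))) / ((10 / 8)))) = 17369154 / 7735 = 2245.53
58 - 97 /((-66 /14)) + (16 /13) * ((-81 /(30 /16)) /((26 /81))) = -2427859 /27885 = -87.07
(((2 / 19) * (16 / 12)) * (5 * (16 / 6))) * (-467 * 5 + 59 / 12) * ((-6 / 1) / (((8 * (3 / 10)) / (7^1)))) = 39145400 / 513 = 76306.82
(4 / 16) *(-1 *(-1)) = 1 / 4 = 0.25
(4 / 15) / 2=0.13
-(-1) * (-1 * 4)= -4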